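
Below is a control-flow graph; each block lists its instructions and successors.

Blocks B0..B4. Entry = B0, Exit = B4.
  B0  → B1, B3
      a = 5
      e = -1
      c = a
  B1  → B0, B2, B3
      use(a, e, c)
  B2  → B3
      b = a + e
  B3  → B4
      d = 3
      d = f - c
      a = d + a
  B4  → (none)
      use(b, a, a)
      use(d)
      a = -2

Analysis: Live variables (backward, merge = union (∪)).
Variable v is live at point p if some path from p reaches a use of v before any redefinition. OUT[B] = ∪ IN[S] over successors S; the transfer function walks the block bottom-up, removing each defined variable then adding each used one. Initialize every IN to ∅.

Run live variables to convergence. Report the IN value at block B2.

Answer: {a, c, e, f}

Derivation:
Fixpoint table:
  B0:  IN={b, f}  OUT={a, b, c, e, f}
  B1:  IN={a, b, c, e, f}  OUT={a, b, c, e, f}
  B2:  IN={a, c, e, f}  OUT={a, b, c, f}
  B3:  IN={a, b, c, f}  OUT={a, b, d}
  B4:  IN={a, b, d}  OUT={}

Merge at B2: OUT[B2] = IN[B3] = {a, b, c, f}
Applying B2's transfer function to that OUT value gives IN[B2] (row B2 above).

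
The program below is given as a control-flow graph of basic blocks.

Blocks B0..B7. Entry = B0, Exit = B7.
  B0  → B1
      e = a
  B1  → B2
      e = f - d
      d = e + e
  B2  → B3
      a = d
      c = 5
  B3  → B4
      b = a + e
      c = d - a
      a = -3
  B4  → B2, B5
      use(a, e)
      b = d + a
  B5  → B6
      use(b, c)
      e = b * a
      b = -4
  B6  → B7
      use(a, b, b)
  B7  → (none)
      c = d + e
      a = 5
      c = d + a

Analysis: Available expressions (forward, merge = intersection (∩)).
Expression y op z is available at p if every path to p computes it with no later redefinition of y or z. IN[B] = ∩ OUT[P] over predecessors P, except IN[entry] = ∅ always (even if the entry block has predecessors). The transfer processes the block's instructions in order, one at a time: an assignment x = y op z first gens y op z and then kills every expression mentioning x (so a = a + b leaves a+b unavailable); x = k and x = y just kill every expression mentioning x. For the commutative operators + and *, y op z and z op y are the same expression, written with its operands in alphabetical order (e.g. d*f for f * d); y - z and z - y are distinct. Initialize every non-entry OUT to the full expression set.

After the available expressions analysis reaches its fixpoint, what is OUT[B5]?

Answer: {a+d}

Trace:
Per-block solution:
  B0:   IN={}   OUT={}
  B1:   IN={}   OUT={e+e}
  B2:   IN={e+e}   OUT={e+e}
  B3:   IN={e+e}   OUT={e+e}
  B4:   IN={e+e}   OUT={a+d, e+e}
  B5:   IN={a+d, e+e}   OUT={a+d}
  B6:   IN={a+d}   OUT={a+d}
  B7:   IN={a+d}   OUT={a+d, d+e}

Merge at B5: IN[B5] = OUT[B4] = {a+d, e+e}
Applying B5's transfer function to that IN value gives OUT[B5] (row B5 above).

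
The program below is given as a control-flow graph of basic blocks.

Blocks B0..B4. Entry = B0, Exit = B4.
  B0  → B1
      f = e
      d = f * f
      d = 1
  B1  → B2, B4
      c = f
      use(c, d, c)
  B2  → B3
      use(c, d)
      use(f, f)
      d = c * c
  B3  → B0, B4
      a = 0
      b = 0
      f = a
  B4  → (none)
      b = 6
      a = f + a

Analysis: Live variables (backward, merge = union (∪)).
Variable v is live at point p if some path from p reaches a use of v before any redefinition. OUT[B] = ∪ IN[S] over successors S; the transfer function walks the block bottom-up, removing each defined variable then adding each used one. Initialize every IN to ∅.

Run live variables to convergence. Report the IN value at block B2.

Fixpoint table:
  B0: | IN={a, e} | OUT={a, d, e, f}
  B1: | IN={a, d, e, f} | OUT={a, c, d, e, f}
  B2: | IN={c, d, e, f} | OUT={e}
  B3: | IN={e} | OUT={a, e, f}
  B4: | IN={a, f} | OUT={}

Merge at B2: OUT[B2] = IN[B3] = {e}
Applying B2's transfer function to that OUT value gives IN[B2] (row B2 above).

Answer: {c, d, e, f}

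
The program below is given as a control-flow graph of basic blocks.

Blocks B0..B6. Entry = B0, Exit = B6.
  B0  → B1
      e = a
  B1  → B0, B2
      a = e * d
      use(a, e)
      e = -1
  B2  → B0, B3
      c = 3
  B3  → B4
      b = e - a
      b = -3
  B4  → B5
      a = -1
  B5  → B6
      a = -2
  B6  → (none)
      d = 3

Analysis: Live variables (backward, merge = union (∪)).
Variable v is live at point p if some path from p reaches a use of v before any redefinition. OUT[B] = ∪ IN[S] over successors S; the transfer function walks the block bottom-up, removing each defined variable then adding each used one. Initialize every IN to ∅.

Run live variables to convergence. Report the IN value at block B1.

Answer: {d, e}

Trace:
Fixpoint table:
  B0: | IN={a, d} | OUT={d, e}
  B1: | IN={d, e} | OUT={a, d, e}
  B2: | IN={a, d, e} | OUT={a, d, e}
  B3: | IN={a, e} | OUT={}
  B4: | IN={} | OUT={}
  B5: | IN={} | OUT={}
  B6: | IN={} | OUT={}

Merge at B1: OUT[B1] = IN[B0] ⊔ IN[B2] = {a, d, e}
Applying B1's transfer function to that OUT value gives IN[B1] (row B1 above).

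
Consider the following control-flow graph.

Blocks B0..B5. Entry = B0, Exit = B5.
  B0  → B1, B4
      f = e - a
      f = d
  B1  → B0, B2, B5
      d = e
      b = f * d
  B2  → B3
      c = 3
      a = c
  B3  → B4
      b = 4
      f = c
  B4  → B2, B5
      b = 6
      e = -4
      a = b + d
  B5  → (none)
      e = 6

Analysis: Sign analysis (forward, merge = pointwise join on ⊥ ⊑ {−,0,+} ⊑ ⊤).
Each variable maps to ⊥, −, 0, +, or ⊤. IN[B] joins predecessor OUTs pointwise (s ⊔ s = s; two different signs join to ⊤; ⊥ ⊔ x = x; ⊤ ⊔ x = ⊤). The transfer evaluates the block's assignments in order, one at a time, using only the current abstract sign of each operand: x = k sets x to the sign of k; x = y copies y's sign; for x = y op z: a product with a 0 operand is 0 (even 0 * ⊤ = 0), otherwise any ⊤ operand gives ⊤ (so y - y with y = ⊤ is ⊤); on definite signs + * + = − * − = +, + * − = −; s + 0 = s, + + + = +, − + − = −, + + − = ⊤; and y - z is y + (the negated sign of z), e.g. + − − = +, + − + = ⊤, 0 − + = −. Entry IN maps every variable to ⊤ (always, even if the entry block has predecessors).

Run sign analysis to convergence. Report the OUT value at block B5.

Answer: {a: ⊤, b: ⊤, c: ⊤, d: ⊤, e: +, f: ⊤}

Working:
Converged values:
  B0: | IN=(all ⊤) | OUT=(all ⊤)
  B1: | IN=(all ⊤) | OUT=(all ⊤)
  B2: | IN=(all ⊤) | OUT={a:+, c:+; rest ⊤}
  B3: | IN={a:+, c:+; rest ⊤} | OUT={a:+, b:+, c:+, f:+; rest ⊤}
  B4: | IN=(all ⊤) | OUT={b:+, e:-; rest ⊤}
  B5: | IN=(all ⊤) | OUT={e:+; rest ⊤}

Merge at B5: IN[B5] = OUT[B1] ⊔ OUT[B4] = {a: ⊤, b: ⊤, c: ⊤, d: ⊤, e: ⊤, f: ⊤}
Applying B5's transfer function to that IN value gives OUT[B5] (row B5 above).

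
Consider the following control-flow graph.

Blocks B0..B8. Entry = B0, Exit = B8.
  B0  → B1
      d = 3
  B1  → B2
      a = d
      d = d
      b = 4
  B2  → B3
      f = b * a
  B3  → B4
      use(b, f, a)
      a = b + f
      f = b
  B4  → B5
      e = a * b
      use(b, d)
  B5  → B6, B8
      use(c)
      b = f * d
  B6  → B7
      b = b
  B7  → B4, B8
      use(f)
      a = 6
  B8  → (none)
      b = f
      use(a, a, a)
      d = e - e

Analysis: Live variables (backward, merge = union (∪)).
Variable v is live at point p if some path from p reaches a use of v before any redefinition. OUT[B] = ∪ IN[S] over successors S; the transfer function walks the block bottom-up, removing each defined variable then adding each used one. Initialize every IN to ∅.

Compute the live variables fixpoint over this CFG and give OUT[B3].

Fixpoint table:
  B0:   IN={c}   OUT={c, d}
  B1:   IN={c, d}   OUT={a, b, c, d}
  B2:   IN={a, b, c, d}   OUT={a, b, c, d, f}
  B3:   IN={a, b, c, d, f}   OUT={a, b, c, d, f}
  B4:   IN={a, b, c, d, f}   OUT={a, c, d, e, f}
  B5:   IN={a, c, d, e, f}   OUT={a, b, c, d, e, f}
  B6:   IN={b, c, d, e, f}   OUT={b, c, d, e, f}
  B7:   IN={b, c, d, e, f}   OUT={a, b, c, d, e, f}
  B8:   IN={a, e, f}   OUT={}

Merge at B3: OUT[B3] = IN[B4] = {a, b, c, d, f}

Answer: {a, b, c, d, f}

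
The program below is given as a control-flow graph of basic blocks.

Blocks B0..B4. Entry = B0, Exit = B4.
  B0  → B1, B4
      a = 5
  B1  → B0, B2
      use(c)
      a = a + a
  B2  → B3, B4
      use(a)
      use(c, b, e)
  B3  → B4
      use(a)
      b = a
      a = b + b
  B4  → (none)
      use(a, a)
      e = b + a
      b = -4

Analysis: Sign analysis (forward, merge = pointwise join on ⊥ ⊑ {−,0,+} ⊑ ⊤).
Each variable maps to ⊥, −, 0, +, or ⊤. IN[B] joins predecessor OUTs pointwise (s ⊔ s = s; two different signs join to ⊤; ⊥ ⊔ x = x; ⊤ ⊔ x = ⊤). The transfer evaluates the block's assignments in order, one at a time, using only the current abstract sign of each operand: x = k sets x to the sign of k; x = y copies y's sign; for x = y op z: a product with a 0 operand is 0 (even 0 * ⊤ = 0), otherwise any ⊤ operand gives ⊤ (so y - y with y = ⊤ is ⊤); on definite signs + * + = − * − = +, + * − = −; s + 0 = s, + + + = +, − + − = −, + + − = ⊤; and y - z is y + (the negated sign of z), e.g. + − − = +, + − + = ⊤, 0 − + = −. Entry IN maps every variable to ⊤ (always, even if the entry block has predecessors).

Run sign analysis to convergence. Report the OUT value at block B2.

Answer: {a: +, b: ⊤, c: ⊤, d: ⊤, e: ⊤, f: ⊤}

Derivation:
Fixpoint table:
  B0:  IN=(all ⊤)  OUT={a:+; rest ⊤}
  B1:  IN={a:+; rest ⊤}  OUT={a:+; rest ⊤}
  B2:  IN={a:+; rest ⊤}  OUT={a:+; rest ⊤}
  B3:  IN={a:+; rest ⊤}  OUT={a:+, b:+; rest ⊤}
  B4:  IN={a:+; rest ⊤}  OUT={a:+, b:-; rest ⊤}

Merge at B2: IN[B2] = OUT[B1] = {a: +, b: ⊤, c: ⊤, d: ⊤, e: ⊤, f: ⊤}
Applying B2's transfer function to that IN value gives OUT[B2] (row B2 above).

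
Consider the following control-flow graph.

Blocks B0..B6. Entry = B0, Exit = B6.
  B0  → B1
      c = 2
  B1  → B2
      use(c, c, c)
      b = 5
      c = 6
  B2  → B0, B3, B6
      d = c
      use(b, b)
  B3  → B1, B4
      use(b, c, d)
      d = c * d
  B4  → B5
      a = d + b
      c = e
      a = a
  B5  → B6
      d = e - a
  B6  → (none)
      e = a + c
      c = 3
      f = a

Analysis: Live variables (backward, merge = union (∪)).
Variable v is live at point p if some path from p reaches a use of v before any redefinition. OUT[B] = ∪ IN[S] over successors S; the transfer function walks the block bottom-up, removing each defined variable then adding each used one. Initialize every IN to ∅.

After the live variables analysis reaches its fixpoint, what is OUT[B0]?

Answer: {a, c, e}

Derivation:
Per-block solution:
  B0:  IN={a, e}  OUT={a, c, e}
  B1:  IN={a, c, e}  OUT={a, b, c, e}
  B2:  IN={a, b, c, e}  OUT={a, b, c, d, e}
  B3:  IN={a, b, c, d, e}  OUT={a, b, c, d, e}
  B4:  IN={b, d, e}  OUT={a, c, e}
  B5:  IN={a, c, e}  OUT={a, c}
  B6:  IN={a, c}  OUT={}

Merge at B0: OUT[B0] = IN[B1] = {a, c, e}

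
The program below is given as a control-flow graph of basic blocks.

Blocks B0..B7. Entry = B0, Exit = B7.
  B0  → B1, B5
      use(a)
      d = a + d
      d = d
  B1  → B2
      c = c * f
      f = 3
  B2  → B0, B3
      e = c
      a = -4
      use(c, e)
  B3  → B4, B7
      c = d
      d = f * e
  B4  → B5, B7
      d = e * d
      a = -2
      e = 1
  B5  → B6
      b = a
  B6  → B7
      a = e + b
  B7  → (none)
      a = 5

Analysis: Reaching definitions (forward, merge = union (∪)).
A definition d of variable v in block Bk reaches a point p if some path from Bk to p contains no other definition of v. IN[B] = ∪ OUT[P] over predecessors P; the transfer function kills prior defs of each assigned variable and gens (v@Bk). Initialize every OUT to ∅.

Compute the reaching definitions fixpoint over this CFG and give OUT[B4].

Answer: {a@B4, c@B3, d@B4, e@B4, f@B1}

Trace:
Per-block solution:
  B0:   IN={a@B2, c@B1, d@B0, e@B2, f@B1}   OUT={a@B2, c@B1, d@B0, e@B2, f@B1}
  B1:   IN={a@B2, c@B1, d@B0, e@B2, f@B1}   OUT={a@B2, c@B1, d@B0, e@B2, f@B1}
  B2:   IN={a@B2, c@B1, d@B0, e@B2, f@B1}   OUT={a@B2, c@B1, d@B0, e@B2, f@B1}
  B3:   IN={a@B2, c@B1, d@B0, e@B2, f@B1}   OUT={a@B2, c@B3, d@B3, e@B2, f@B1}
  B4:   IN={a@B2, c@B3, d@B3, e@B2, f@B1}   OUT={a@B4, c@B3, d@B4, e@B4, f@B1}
  B5:   IN={a@B2, a@B4, c@B1, c@B3, d@B0, d@B4, e@B2, e@B4, f@B1}   OUT={a@B2, a@B4, b@B5, c@B1, c@B3, d@B0, d@B4, e@B2, e@B4, f@B1}
  B6:   IN={a@B2, a@B4, b@B5, c@B1, c@B3, d@B0, d@B4, e@B2, e@B4, f@B1}   OUT={a@B6, b@B5, c@B1, c@B3, d@B0, d@B4, e@B2, e@B4, f@B1}
  B7:   IN={a@B2, a@B4, a@B6, b@B5, c@B1, c@B3, d@B0, d@B3, d@B4, e@B2, e@B4, f@B1}   OUT={a@B7, b@B5, c@B1, c@B3, d@B0, d@B3, d@B4, e@B2, e@B4, f@B1}

Merge at B4: IN[B4] = OUT[B3] = {a@B2, c@B3, d@B3, e@B2, f@B1}
Applying B4's transfer function to that IN value gives OUT[B4] (row B4 above).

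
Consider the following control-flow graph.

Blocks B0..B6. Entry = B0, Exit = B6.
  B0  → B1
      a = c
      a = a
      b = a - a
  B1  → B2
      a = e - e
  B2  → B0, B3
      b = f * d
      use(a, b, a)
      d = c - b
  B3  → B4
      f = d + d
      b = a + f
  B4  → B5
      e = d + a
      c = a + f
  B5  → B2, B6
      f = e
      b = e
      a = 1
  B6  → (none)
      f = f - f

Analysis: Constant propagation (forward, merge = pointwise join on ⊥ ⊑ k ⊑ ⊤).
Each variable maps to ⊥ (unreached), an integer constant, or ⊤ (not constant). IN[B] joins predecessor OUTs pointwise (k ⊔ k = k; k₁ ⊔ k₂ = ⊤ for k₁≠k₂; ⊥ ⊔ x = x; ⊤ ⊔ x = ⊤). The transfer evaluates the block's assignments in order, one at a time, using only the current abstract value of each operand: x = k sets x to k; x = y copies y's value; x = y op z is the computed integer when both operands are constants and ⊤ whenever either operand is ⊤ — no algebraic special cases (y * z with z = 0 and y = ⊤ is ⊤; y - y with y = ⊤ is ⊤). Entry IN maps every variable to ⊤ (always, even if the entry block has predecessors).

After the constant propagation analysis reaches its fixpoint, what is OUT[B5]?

Answer: {a: 1, b: ⊤, c: ⊤, d: ⊤, e: ⊤, f: ⊤}

Derivation:
Per-block solution:
  B0: | IN=(all ⊤) | OUT=(all ⊤)
  B1: | IN=(all ⊤) | OUT=(all ⊤)
  B2: | IN=(all ⊤) | OUT=(all ⊤)
  B3: | IN=(all ⊤) | OUT=(all ⊤)
  B4: | IN=(all ⊤) | OUT=(all ⊤)
  B5: | IN=(all ⊤) | OUT={a:1; rest ⊤}
  B6: | IN={a:1; rest ⊤} | OUT={a:1; rest ⊤}

Merge at B5: IN[B5] = OUT[B4] = {a: ⊤, b: ⊤, c: ⊤, d: ⊤, e: ⊤, f: ⊤}
Applying B5's transfer function to that IN value gives OUT[B5] (row B5 above).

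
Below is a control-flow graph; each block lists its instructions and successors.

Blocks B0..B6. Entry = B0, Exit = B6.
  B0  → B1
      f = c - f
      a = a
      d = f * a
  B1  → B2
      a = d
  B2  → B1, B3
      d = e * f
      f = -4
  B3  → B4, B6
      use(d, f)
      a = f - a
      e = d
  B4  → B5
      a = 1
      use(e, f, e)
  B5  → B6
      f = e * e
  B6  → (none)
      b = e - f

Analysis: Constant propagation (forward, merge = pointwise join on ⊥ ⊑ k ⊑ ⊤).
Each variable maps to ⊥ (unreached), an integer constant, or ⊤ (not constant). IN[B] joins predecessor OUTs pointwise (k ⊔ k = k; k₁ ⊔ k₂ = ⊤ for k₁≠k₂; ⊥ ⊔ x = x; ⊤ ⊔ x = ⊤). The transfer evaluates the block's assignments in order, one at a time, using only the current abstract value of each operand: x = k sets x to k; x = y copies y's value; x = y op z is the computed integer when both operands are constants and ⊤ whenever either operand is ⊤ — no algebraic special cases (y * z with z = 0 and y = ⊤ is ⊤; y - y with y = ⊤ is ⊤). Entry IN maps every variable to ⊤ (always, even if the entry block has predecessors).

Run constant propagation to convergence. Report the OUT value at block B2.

Answer: {a: ⊤, b: ⊤, c: ⊤, d: ⊤, e: ⊤, f: -4}

Trace:
Fixpoint table:
  B0: | IN=(all ⊤) | OUT=(all ⊤)
  B1: | IN=(all ⊤) | OUT=(all ⊤)
  B2: | IN=(all ⊤) | OUT={f:-4; rest ⊤}
  B3: | IN={f:-4; rest ⊤} | OUT={f:-4; rest ⊤}
  B4: | IN={f:-4; rest ⊤} | OUT={a:1, f:-4; rest ⊤}
  B5: | IN={a:1, f:-4; rest ⊤} | OUT={a:1; rest ⊤}
  B6: | IN=(all ⊤) | OUT=(all ⊤)

Merge at B2: IN[B2] = OUT[B1] = {a: ⊤, b: ⊤, c: ⊤, d: ⊤, e: ⊤, f: ⊤}
Applying B2's transfer function to that IN value gives OUT[B2] (row B2 above).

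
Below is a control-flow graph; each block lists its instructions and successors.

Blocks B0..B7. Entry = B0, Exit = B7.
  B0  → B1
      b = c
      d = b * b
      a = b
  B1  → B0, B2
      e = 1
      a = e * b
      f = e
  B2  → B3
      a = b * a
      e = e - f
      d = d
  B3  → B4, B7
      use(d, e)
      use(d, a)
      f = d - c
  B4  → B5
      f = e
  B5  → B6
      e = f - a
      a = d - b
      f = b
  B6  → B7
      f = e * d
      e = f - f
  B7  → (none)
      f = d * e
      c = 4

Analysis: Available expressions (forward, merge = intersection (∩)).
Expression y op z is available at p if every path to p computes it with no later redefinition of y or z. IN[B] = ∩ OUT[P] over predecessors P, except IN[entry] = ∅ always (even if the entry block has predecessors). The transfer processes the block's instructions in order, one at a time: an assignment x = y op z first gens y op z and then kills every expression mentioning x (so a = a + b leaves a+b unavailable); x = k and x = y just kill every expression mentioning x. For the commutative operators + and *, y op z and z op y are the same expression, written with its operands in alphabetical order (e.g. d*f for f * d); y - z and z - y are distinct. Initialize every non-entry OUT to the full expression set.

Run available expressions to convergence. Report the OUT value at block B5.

Per-block solution:
  B0:   IN={}   OUT={b*b}
  B1:   IN={b*b}   OUT={b*b, b*e}
  B2:   IN={b*b, b*e}   OUT={b*b}
  B3:   IN={b*b}   OUT={b*b, d-c}
  B4:   IN={b*b, d-c}   OUT={b*b, d-c}
  B5:   IN={b*b, d-c}   OUT={b*b, d-b, d-c}
  B6:   IN={b*b, d-b, d-c}   OUT={b*b, d-b, d-c, f-f}
  B7:   IN={b*b, d-c}   OUT={b*b, d*e}

Merge at B5: IN[B5] = OUT[B4] = {b*b, d-c}
Applying B5's transfer function to that IN value gives OUT[B5] (row B5 above).

Answer: {b*b, d-b, d-c}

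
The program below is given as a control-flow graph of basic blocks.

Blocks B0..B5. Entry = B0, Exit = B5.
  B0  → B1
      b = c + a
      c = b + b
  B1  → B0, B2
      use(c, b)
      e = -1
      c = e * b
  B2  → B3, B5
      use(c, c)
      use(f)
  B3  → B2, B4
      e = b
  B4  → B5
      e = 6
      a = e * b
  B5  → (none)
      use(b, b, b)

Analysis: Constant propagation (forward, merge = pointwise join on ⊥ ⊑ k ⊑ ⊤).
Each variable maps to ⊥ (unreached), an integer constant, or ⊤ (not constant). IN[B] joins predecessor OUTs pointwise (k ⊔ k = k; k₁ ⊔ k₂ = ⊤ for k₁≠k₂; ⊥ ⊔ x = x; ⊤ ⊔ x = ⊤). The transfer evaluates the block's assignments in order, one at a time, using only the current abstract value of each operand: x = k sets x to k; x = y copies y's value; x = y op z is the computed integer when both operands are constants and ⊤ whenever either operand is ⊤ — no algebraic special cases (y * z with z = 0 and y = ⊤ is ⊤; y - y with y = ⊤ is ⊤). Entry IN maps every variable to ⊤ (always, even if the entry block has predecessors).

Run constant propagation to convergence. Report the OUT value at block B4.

Per-block solution:
  B0:   IN=(all ⊤)   OUT=(all ⊤)
  B1:   IN=(all ⊤)   OUT={e:-1; rest ⊤}
  B2:   IN=(all ⊤)   OUT=(all ⊤)
  B3:   IN=(all ⊤)   OUT=(all ⊤)
  B4:   IN=(all ⊤)   OUT={e:6; rest ⊤}
  B5:   IN=(all ⊤)   OUT=(all ⊤)

Merge at B4: IN[B4] = OUT[B3] = {a: ⊤, b: ⊤, c: ⊤, d: ⊤, e: ⊤, f: ⊤}
Applying B4's transfer function to that IN value gives OUT[B4] (row B4 above).

Answer: {a: ⊤, b: ⊤, c: ⊤, d: ⊤, e: 6, f: ⊤}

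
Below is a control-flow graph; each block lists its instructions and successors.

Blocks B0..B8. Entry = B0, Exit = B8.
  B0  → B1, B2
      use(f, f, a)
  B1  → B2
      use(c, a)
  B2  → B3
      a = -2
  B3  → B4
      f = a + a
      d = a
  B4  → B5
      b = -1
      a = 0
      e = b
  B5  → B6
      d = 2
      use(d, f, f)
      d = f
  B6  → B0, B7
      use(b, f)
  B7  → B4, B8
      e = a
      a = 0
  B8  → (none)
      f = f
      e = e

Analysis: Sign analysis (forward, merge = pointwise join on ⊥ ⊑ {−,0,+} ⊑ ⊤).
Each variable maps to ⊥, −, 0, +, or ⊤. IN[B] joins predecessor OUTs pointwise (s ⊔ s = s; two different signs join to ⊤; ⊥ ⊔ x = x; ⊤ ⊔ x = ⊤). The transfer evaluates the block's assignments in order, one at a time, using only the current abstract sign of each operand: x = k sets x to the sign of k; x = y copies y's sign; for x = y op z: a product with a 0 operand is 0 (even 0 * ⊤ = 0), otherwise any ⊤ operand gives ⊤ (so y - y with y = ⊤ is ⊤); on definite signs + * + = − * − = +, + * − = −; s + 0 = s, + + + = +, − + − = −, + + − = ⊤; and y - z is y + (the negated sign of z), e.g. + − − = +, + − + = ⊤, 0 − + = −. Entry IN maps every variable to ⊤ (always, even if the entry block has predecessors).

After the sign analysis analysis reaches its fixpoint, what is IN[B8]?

Answer: {a: 0, b: -, c: ⊤, d: -, e: 0, f: -}

Trace:
Converged values:
  B0:  IN=(all ⊤)  OUT=(all ⊤)
  B1:  IN=(all ⊤)  OUT=(all ⊤)
  B2:  IN=(all ⊤)  OUT={a:-; rest ⊤}
  B3:  IN={a:-; rest ⊤}  OUT={a:-, d:-, f:-; rest ⊤}
  B4:  IN={d:-, f:-; rest ⊤}  OUT={a:0, b:-, d:-, e:-, f:-; rest ⊤}
  B5:  IN={a:0, b:-, d:-, e:-, f:-; rest ⊤}  OUT={a:0, b:-, d:-, e:-, f:-; rest ⊤}
  B6:  IN={a:0, b:-, d:-, e:-, f:-; rest ⊤}  OUT={a:0, b:-, d:-, e:-, f:-; rest ⊤}
  B7:  IN={a:0, b:-, d:-, e:-, f:-; rest ⊤}  OUT={a:0, b:-, d:-, e:0, f:-; rest ⊤}
  B8:  IN={a:0, b:-, d:-, e:0, f:-; rest ⊤}  OUT={a:0, b:-, d:-, e:0, f:-; rest ⊤}

Merge at B8: IN[B8] = OUT[B7] = {a: 0, b: -, c: ⊤, d: -, e: 0, f: -}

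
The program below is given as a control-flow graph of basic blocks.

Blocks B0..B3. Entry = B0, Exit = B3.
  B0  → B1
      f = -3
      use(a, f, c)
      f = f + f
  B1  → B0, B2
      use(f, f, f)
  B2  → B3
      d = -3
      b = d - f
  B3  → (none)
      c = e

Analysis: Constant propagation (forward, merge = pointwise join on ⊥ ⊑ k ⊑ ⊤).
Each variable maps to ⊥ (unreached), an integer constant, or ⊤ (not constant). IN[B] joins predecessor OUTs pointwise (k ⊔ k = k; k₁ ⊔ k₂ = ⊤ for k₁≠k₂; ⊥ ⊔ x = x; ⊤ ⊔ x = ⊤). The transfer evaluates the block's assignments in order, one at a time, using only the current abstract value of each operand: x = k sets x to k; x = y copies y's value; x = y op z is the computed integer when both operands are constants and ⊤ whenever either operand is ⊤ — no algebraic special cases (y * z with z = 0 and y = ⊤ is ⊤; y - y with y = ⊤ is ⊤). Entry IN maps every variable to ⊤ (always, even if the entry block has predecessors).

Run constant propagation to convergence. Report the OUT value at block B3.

Per-block solution:
  B0:   IN=(all ⊤)   OUT={f:-6; rest ⊤}
  B1:   IN={f:-6; rest ⊤}   OUT={f:-6; rest ⊤}
  B2:   IN={f:-6; rest ⊤}   OUT={b:3, d:-3, f:-6; rest ⊤}
  B3:   IN={b:3, d:-3, f:-6; rest ⊤}   OUT={b:3, d:-3, f:-6; rest ⊤}

Merge at B3: IN[B3] = OUT[B2] = {a: ⊤, b: 3, c: ⊤, d: -3, e: ⊤, f: -6}
Applying B3's transfer function to that IN value gives OUT[B3] (row B3 above).

Answer: {a: ⊤, b: 3, c: ⊤, d: -3, e: ⊤, f: -6}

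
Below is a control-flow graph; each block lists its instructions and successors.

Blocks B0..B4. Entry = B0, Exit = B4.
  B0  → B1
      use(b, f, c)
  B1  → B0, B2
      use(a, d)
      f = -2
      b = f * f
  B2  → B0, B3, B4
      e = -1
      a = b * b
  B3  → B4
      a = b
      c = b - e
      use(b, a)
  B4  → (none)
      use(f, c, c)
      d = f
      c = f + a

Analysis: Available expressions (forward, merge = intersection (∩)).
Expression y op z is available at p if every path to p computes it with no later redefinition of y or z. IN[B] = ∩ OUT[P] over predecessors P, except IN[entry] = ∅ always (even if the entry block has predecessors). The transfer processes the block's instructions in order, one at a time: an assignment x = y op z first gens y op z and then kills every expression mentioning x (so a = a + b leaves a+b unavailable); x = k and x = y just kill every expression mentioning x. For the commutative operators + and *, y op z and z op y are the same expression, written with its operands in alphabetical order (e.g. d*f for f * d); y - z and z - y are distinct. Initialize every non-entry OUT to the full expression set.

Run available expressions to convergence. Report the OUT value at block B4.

Converged values:
  B0: | IN={} | OUT={}
  B1: | IN={} | OUT={f*f}
  B2: | IN={f*f} | OUT={b*b, f*f}
  B3: | IN={b*b, f*f} | OUT={b*b, b-e, f*f}
  B4: | IN={b*b, f*f} | OUT={a+f, b*b, f*f}

Merge at B4: IN[B4] = OUT[B2] ∩ OUT[B3] = {b*b, f*f}
Applying B4's transfer function to that IN value gives OUT[B4] (row B4 above).

Answer: {a+f, b*b, f*f}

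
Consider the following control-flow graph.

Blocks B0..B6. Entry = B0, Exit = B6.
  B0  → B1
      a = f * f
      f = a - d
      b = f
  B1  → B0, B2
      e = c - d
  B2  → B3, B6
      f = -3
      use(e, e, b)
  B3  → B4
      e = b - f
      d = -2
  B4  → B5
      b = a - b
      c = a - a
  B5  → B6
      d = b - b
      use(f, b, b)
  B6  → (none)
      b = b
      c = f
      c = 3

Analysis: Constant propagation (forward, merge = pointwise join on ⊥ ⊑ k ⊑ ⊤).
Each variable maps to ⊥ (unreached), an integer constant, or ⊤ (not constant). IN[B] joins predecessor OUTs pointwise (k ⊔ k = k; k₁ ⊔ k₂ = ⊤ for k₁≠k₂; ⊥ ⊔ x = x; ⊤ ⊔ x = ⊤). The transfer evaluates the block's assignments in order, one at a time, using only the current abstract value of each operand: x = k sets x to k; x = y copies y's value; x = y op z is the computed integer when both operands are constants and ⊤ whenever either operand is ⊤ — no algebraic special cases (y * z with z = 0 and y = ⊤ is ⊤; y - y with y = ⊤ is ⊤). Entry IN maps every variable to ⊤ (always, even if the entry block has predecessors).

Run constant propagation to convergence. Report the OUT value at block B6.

Fixpoint table:
  B0:  IN=(all ⊤)  OUT=(all ⊤)
  B1:  IN=(all ⊤)  OUT=(all ⊤)
  B2:  IN=(all ⊤)  OUT={f:-3; rest ⊤}
  B3:  IN={f:-3; rest ⊤}  OUT={d:-2, f:-3; rest ⊤}
  B4:  IN={d:-2, f:-3; rest ⊤}  OUT={d:-2, f:-3; rest ⊤}
  B5:  IN={d:-2, f:-3; rest ⊤}  OUT={f:-3; rest ⊤}
  B6:  IN={f:-3; rest ⊤}  OUT={c:3, f:-3; rest ⊤}

Merge at B6: IN[B6] = OUT[B2] ⊔ OUT[B5] = {a: ⊤, b: ⊤, c: ⊤, d: ⊤, e: ⊤, f: -3}
Applying B6's transfer function to that IN value gives OUT[B6] (row B6 above).

Answer: {a: ⊤, b: ⊤, c: 3, d: ⊤, e: ⊤, f: -3}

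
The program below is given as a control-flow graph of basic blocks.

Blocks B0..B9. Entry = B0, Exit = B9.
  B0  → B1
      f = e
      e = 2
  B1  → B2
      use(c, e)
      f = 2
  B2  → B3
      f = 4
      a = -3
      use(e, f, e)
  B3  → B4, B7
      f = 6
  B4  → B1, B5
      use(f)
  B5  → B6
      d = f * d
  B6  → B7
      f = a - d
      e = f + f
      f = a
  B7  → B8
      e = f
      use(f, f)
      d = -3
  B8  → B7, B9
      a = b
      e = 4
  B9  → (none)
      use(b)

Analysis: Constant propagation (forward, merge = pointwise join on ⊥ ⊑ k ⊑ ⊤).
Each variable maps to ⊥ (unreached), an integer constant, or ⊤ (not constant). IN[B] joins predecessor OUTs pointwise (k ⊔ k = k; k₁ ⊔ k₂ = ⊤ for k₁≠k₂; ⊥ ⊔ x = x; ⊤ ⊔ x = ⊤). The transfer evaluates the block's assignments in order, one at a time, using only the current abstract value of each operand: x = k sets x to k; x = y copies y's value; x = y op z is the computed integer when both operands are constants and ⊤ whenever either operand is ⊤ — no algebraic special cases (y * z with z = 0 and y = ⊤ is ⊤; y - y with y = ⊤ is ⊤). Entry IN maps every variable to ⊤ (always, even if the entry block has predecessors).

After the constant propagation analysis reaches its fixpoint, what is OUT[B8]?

Per-block solution:
  B0:   IN=(all ⊤)   OUT={e:2; rest ⊤}
  B1:   IN={e:2; rest ⊤}   OUT={e:2, f:2; rest ⊤}
  B2:   IN={e:2, f:2; rest ⊤}   OUT={a:-3, e:2, f:4; rest ⊤}
  B3:   IN={a:-3, e:2, f:4; rest ⊤}   OUT={a:-3, e:2, f:6; rest ⊤}
  B4:   IN={a:-3, e:2, f:6; rest ⊤}   OUT={a:-3, e:2, f:6; rest ⊤}
  B5:   IN={a:-3, e:2, f:6; rest ⊤}   OUT={a:-3, e:2, f:6; rest ⊤}
  B6:   IN={a:-3, e:2, f:6; rest ⊤}   OUT={a:-3, f:-3; rest ⊤}
  B7:   IN=(all ⊤)   OUT={d:-3; rest ⊤}
  B8:   IN={d:-3; rest ⊤}   OUT={d:-3, e:4; rest ⊤}
  B9:   IN={d:-3, e:4; rest ⊤}   OUT={d:-3, e:4; rest ⊤}

Merge at B8: IN[B8] = OUT[B7] = {a: ⊤, b: ⊤, c: ⊤, d: -3, e: ⊤, f: ⊤}
Applying B8's transfer function to that IN value gives OUT[B8] (row B8 above).

Answer: {a: ⊤, b: ⊤, c: ⊤, d: -3, e: 4, f: ⊤}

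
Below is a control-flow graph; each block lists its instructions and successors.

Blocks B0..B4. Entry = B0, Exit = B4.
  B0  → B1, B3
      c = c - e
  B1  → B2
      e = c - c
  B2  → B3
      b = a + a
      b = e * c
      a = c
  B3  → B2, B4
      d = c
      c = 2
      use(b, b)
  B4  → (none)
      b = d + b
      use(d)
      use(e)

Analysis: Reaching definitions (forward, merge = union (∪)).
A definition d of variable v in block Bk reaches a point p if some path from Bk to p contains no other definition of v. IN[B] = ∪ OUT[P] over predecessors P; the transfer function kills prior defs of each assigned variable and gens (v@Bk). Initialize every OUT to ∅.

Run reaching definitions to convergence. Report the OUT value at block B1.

Answer: {c@B0, e@B1}

Trace:
Per-block solution:
  B0:  IN={}  OUT={c@B0}
  B1:  IN={c@B0}  OUT={c@B0, e@B1}
  B2:  IN={a@B2, b@B2, c@B0, c@B3, d@B3, e@B1}  OUT={a@B2, b@B2, c@B0, c@B3, d@B3, e@B1}
  B3:  IN={a@B2, b@B2, c@B0, c@B3, d@B3, e@B1}  OUT={a@B2, b@B2, c@B3, d@B3, e@B1}
  B4:  IN={a@B2, b@B2, c@B3, d@B3, e@B1}  OUT={a@B2, b@B4, c@B3, d@B3, e@B1}

Merge at B1: IN[B1] = OUT[B0] = {c@B0}
Applying B1's transfer function to that IN value gives OUT[B1] (row B1 above).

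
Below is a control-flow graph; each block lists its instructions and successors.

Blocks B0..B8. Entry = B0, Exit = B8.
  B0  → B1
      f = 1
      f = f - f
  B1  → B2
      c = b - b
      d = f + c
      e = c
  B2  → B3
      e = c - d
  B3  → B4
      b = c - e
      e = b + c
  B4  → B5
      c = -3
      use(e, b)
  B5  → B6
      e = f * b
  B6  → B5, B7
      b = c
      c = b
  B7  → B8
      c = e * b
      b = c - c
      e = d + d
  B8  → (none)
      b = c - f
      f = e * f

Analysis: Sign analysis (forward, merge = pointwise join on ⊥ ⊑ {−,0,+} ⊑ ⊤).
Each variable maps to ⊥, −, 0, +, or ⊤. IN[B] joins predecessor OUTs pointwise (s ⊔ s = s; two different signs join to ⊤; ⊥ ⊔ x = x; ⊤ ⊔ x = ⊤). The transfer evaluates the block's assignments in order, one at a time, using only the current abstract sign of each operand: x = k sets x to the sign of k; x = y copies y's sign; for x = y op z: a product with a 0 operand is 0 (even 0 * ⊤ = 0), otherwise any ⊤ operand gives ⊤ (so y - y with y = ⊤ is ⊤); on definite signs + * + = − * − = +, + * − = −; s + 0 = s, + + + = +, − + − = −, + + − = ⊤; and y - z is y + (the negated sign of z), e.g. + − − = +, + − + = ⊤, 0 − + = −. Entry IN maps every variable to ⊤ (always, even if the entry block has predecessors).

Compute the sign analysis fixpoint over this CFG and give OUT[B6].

Per-block solution:
  B0:  IN=(all ⊤)  OUT=(all ⊤)
  B1:  IN=(all ⊤)  OUT=(all ⊤)
  B2:  IN=(all ⊤)  OUT=(all ⊤)
  B3:  IN=(all ⊤)  OUT=(all ⊤)
  B4:  IN=(all ⊤)  OUT={c:-; rest ⊤}
  B5:  IN={c:-; rest ⊤}  OUT={c:-; rest ⊤}
  B6:  IN={c:-; rest ⊤}  OUT={b:-, c:-; rest ⊤}
  B7:  IN={b:-, c:-; rest ⊤}  OUT=(all ⊤)
  B8:  IN=(all ⊤)  OUT=(all ⊤)

Merge at B6: IN[B6] = OUT[B5] = {a: ⊤, b: ⊤, c: -, d: ⊤, e: ⊤, f: ⊤}
Applying B6's transfer function to that IN value gives OUT[B6] (row B6 above).

Answer: {a: ⊤, b: -, c: -, d: ⊤, e: ⊤, f: ⊤}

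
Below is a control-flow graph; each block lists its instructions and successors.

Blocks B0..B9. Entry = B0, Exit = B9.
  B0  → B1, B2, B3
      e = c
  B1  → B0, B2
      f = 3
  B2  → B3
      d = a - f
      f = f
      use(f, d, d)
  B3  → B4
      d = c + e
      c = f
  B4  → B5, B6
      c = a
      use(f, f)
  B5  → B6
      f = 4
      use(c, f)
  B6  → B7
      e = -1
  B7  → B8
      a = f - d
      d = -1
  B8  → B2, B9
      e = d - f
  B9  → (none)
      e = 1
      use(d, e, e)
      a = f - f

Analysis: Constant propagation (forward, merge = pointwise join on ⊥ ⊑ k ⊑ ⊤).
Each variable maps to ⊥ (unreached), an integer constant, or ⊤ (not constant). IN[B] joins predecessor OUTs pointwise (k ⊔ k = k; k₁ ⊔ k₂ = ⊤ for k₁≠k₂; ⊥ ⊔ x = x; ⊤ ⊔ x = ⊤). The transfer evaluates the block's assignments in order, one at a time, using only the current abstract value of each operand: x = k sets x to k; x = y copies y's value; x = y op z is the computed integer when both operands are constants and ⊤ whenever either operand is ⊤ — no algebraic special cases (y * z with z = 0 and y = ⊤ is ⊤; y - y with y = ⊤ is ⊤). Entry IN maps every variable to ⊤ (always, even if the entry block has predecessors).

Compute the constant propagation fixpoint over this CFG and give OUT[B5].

Converged values:
  B0: | IN=(all ⊤) | OUT=(all ⊤)
  B1: | IN=(all ⊤) | OUT={f:3; rest ⊤}
  B2: | IN=(all ⊤) | OUT=(all ⊤)
  B3: | IN=(all ⊤) | OUT=(all ⊤)
  B4: | IN=(all ⊤) | OUT=(all ⊤)
  B5: | IN=(all ⊤) | OUT={f:4; rest ⊤}
  B6: | IN=(all ⊤) | OUT={e:-1; rest ⊤}
  B7: | IN={e:-1; rest ⊤} | OUT={d:-1, e:-1; rest ⊤}
  B8: | IN={d:-1, e:-1; rest ⊤} | OUT={d:-1; rest ⊤}
  B9: | IN={d:-1; rest ⊤} | OUT={d:-1, e:1; rest ⊤}

Merge at B5: IN[B5] = OUT[B4] = {a: ⊤, b: ⊤, c: ⊤, d: ⊤, e: ⊤, f: ⊤}
Applying B5's transfer function to that IN value gives OUT[B5] (row B5 above).

Answer: {a: ⊤, b: ⊤, c: ⊤, d: ⊤, e: ⊤, f: 4}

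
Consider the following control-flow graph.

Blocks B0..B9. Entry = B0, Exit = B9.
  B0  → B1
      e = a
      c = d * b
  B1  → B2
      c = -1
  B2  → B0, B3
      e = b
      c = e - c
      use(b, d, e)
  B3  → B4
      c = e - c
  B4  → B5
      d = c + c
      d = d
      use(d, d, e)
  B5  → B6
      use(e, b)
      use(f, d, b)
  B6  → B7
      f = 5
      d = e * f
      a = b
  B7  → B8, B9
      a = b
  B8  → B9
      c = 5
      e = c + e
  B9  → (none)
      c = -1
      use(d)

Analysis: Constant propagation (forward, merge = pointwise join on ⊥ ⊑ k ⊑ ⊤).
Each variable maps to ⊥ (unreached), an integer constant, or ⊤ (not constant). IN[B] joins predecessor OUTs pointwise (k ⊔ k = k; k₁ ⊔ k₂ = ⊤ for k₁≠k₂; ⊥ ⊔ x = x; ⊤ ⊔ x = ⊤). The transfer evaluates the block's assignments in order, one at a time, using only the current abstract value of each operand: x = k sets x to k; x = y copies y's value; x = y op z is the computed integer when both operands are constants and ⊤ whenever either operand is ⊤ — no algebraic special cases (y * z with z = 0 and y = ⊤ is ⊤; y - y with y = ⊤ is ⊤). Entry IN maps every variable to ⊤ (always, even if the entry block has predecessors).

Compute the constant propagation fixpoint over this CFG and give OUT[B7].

Answer: {a: ⊤, b: ⊤, c: ⊤, d: ⊤, e: ⊤, f: 5}

Derivation:
Fixpoint table:
  B0: | IN=(all ⊤) | OUT=(all ⊤)
  B1: | IN=(all ⊤) | OUT={c:-1; rest ⊤}
  B2: | IN={c:-1; rest ⊤} | OUT=(all ⊤)
  B3: | IN=(all ⊤) | OUT=(all ⊤)
  B4: | IN=(all ⊤) | OUT=(all ⊤)
  B5: | IN=(all ⊤) | OUT=(all ⊤)
  B6: | IN=(all ⊤) | OUT={f:5; rest ⊤}
  B7: | IN={f:5; rest ⊤} | OUT={f:5; rest ⊤}
  B8: | IN={f:5; rest ⊤} | OUT={c:5, f:5; rest ⊤}
  B9: | IN={f:5; rest ⊤} | OUT={c:-1, f:5; rest ⊤}

Merge at B7: IN[B7] = OUT[B6] = {a: ⊤, b: ⊤, c: ⊤, d: ⊤, e: ⊤, f: 5}
Applying B7's transfer function to that IN value gives OUT[B7] (row B7 above).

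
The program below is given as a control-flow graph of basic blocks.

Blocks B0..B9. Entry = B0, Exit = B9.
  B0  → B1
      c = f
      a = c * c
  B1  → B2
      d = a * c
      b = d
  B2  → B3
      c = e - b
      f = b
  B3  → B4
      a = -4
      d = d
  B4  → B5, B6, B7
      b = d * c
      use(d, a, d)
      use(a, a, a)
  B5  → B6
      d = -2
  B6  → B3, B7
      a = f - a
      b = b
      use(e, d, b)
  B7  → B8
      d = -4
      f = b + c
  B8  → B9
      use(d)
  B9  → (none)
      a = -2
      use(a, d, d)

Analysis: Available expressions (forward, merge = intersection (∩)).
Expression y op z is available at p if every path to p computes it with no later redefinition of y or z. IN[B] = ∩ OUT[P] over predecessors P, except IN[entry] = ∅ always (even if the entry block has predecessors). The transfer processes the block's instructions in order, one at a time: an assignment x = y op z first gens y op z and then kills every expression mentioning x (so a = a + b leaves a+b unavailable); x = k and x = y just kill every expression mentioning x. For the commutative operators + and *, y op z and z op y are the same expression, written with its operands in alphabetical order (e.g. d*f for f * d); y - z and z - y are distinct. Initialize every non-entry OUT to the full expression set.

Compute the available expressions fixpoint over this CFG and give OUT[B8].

Fixpoint table:
  B0:   IN={}   OUT={c*c}
  B1:   IN={c*c}   OUT={a*c, c*c}
  B2:   IN={a*c, c*c}   OUT={e-b}
  B3:   IN={}   OUT={}
  B4:   IN={}   OUT={c*d}
  B5:   IN={c*d}   OUT={}
  B6:   IN={}   OUT={}
  B7:   IN={}   OUT={b+c}
  B8:   IN={b+c}   OUT={b+c}
  B9:   IN={b+c}   OUT={b+c}

Merge at B8: IN[B8] = OUT[B7] = {b+c}
Applying B8's transfer function to that IN value gives OUT[B8] (row B8 above).

Answer: {b+c}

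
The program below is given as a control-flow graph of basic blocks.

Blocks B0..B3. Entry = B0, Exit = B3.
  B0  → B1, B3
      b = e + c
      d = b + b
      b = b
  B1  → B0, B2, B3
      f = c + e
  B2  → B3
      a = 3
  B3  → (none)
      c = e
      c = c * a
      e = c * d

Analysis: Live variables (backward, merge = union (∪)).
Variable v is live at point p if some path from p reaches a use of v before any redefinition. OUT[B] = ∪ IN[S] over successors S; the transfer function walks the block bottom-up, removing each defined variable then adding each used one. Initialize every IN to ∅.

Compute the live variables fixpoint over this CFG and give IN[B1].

Answer: {a, c, d, e}

Trace:
Per-block solution:
  B0:  IN={a, c, e}  OUT={a, c, d, e}
  B1:  IN={a, c, d, e}  OUT={a, c, d, e}
  B2:  IN={d, e}  OUT={a, d, e}
  B3:  IN={a, d, e}  OUT={}

Merge at B1: OUT[B1] = IN[B0] ⊔ IN[B2] ⊔ IN[B3] = {a, c, d, e}
Applying B1's transfer function to that OUT value gives IN[B1] (row B1 above).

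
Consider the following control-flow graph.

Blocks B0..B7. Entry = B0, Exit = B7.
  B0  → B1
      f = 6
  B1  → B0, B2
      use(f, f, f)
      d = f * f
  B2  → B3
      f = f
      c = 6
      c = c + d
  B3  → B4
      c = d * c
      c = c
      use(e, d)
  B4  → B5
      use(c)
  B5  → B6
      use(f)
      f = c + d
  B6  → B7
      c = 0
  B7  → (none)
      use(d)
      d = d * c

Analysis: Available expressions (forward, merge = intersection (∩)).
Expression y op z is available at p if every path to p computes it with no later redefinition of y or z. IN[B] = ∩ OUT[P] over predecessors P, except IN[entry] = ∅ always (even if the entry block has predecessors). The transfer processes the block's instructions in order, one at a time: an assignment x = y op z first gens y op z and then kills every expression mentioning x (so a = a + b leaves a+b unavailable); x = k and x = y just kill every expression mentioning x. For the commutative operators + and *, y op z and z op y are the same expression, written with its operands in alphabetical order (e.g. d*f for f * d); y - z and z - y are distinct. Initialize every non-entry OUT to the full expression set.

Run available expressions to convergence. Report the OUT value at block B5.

Per-block solution:
  B0: | IN={} | OUT={}
  B1: | IN={} | OUT={f*f}
  B2: | IN={f*f} | OUT={}
  B3: | IN={} | OUT={}
  B4: | IN={} | OUT={}
  B5: | IN={} | OUT={c+d}
  B6: | IN={c+d} | OUT={}
  B7: | IN={} | OUT={}

Merge at B5: IN[B5] = OUT[B4] = {}
Applying B5's transfer function to that IN value gives OUT[B5] (row B5 above).

Answer: {c+d}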